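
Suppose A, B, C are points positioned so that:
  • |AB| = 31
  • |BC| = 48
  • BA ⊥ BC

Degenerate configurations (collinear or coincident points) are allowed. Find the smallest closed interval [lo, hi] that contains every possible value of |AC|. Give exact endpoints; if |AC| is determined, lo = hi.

|AB| ∈ {31}
|BC| ∈ {48}
|AC| ∈ {√(3265)}

|AC| = √(3265)  (≈ 57.1402)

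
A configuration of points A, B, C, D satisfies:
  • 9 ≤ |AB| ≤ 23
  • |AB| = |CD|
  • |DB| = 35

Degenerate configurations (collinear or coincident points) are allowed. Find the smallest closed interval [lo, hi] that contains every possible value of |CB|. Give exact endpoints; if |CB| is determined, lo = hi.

|CB| ∈ [12, 58]  (≈ [12.0000, 58.0000])

|AB| ∈ [9, 23]
|BD| ∈ {35}
|CD| ∈ [9, 23]
|AD| ∈ [12, 58]
|BC| ∈ [12, 58]
|AC| ∈ [0, 81]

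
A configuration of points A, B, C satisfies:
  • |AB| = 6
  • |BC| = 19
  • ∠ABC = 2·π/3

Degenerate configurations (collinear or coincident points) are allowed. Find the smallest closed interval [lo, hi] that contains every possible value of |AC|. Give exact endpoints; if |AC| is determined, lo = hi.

|AB| ∈ {6}
|BC| ∈ {19}
|AC| ∈ {√(511)}

|AC| = √(511)  (≈ 22.6053)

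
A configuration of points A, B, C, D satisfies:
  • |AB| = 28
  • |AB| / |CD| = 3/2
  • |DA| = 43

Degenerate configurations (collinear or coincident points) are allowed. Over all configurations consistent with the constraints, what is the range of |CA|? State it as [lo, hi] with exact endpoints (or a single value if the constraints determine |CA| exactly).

|AB| ∈ {28}
|AD| ∈ {43}
|CD| ∈ {56/3}
|BD| ∈ [15, 71]
|AC| ∈ [73/3, 185/3]
|BC| ∈ [0, 269/3]

|CA| ∈ [73/3, 185/3]  (≈ [24.3333, 61.6667])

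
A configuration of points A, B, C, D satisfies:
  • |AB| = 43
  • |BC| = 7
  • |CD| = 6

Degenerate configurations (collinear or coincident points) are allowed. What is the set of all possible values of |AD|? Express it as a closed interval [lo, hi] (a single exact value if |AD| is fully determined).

|AD| ∈ [30, 56]  (≈ [30.0000, 56.0000])

|AB| ∈ {43}
|BC| ∈ {7}
|CD| ∈ {6}
|AC| ∈ [36, 50]
|BD| ∈ [1, 13]
|AD| ∈ [30, 56]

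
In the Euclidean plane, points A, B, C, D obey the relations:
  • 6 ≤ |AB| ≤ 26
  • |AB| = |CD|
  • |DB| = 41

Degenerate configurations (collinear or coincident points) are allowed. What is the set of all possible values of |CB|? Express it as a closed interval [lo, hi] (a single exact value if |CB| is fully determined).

|CB| ∈ [15, 67]  (≈ [15.0000, 67.0000])

|AB| ∈ [6, 26]
|BD| ∈ {41}
|CD| ∈ [6, 26]
|AD| ∈ [15, 67]
|BC| ∈ [15, 67]
|AC| ∈ [0, 93]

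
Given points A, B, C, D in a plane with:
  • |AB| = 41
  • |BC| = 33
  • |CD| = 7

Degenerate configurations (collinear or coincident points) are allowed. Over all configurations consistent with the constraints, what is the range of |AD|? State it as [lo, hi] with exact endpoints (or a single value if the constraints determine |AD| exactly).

|AB| ∈ {41}
|BC| ∈ {33}
|CD| ∈ {7}
|AC| ∈ [8, 74]
|BD| ∈ [26, 40]
|AD| ∈ [1, 81]

|AD| ∈ [1, 81]  (≈ [1.0000, 81.0000])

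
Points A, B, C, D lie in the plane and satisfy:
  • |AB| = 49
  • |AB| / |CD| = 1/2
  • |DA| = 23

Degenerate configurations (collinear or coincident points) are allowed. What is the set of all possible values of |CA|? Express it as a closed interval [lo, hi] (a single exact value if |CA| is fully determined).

|CA| ∈ [75, 121]  (≈ [75.0000, 121.0000])

|AB| ∈ {49}
|AD| ∈ {23}
|CD| ∈ {98}
|BD| ∈ [26, 72]
|AC| ∈ [75, 121]
|BC| ∈ [26, 170]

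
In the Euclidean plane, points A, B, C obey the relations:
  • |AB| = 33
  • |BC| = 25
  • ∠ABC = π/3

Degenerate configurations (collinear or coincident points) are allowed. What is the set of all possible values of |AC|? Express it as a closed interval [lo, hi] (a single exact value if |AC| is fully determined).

|AC| = √(889)  (≈ 29.8161)

|AB| ∈ {33}
|BC| ∈ {25}
|AC| ∈ {√(889)}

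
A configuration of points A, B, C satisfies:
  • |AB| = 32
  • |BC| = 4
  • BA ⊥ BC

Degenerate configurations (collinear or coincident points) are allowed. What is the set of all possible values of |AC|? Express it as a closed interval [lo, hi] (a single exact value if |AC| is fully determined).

|AB| ∈ {32}
|BC| ∈ {4}
|AC| ∈ {4·√(65)}

|AC| = 4·√(65)  (≈ 32.2490)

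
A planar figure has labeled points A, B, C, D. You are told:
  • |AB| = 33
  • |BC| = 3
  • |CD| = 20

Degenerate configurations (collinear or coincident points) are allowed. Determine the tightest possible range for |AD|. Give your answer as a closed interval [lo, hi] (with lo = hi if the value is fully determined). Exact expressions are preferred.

|AD| ∈ [10, 56]  (≈ [10.0000, 56.0000])

|AB| ∈ {33}
|BC| ∈ {3}
|CD| ∈ {20}
|AC| ∈ [30, 36]
|BD| ∈ [17, 23]
|AD| ∈ [10, 56]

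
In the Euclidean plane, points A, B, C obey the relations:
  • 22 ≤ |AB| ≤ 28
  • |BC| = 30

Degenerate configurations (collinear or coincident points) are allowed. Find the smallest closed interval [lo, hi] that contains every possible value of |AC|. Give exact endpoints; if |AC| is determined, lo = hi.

|AB| ∈ [22, 28]
|BC| ∈ {30}
|AC| ∈ [2, 58]

|AC| ∈ [2, 58]  (≈ [2.0000, 58.0000])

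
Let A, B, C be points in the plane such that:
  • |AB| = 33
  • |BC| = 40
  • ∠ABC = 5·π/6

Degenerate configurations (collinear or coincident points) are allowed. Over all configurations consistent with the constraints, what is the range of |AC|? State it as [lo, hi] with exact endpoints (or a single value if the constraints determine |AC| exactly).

|AC| = √(1320·√(3) + 2689)  (≈ 70.5359)

|AB| ∈ {33}
|BC| ∈ {40}
|AC| ∈ {√(1320·√(3) + 2689)}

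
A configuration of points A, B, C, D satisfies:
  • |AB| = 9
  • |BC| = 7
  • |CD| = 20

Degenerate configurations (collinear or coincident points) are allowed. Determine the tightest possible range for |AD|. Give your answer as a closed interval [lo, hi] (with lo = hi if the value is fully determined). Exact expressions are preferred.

|AB| ∈ {9}
|BC| ∈ {7}
|CD| ∈ {20}
|AC| ∈ [2, 16]
|BD| ∈ [13, 27]
|AD| ∈ [4, 36]

|AD| ∈ [4, 36]  (≈ [4.0000, 36.0000])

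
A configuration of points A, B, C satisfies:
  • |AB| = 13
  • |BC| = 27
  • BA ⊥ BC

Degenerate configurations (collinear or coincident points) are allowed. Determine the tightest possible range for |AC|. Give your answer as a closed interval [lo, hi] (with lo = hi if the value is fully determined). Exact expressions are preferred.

|AC| = √(898)  (≈ 29.9666)

|AB| ∈ {13}
|BC| ∈ {27}
|AC| ∈ {√(898)}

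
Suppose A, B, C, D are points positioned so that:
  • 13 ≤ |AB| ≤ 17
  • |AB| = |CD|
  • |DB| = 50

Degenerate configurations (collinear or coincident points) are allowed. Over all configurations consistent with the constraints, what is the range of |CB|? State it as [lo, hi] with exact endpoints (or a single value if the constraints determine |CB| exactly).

|AB| ∈ [13, 17]
|BD| ∈ {50}
|CD| ∈ [13, 17]
|AD| ∈ [33, 67]
|BC| ∈ [33, 67]
|AC| ∈ [16, 84]

|CB| ∈ [33, 67]  (≈ [33.0000, 67.0000])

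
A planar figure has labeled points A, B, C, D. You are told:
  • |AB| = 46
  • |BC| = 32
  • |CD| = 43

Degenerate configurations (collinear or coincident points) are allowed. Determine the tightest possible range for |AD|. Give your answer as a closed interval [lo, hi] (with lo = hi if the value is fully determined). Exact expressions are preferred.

|AD| ∈ [0, 121]  (≈ [0.0000, 121.0000])

|AB| ∈ {46}
|BC| ∈ {32}
|CD| ∈ {43}
|AC| ∈ [14, 78]
|BD| ∈ [11, 75]
|AD| ∈ [0, 121]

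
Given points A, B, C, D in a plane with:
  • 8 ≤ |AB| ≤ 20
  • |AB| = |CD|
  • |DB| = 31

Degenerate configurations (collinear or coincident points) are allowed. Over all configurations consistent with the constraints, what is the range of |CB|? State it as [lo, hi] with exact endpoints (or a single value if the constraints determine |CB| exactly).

|AB| ∈ [8, 20]
|BD| ∈ {31}
|CD| ∈ [8, 20]
|AD| ∈ [11, 51]
|BC| ∈ [11, 51]
|AC| ∈ [0, 71]

|CB| ∈ [11, 51]  (≈ [11.0000, 51.0000])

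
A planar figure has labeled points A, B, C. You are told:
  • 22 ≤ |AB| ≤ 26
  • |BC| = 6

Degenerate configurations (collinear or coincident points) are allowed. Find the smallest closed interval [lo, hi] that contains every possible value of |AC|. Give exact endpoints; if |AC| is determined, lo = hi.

|AB| ∈ [22, 26]
|BC| ∈ {6}
|AC| ∈ [16, 32]

|AC| ∈ [16, 32]  (≈ [16.0000, 32.0000])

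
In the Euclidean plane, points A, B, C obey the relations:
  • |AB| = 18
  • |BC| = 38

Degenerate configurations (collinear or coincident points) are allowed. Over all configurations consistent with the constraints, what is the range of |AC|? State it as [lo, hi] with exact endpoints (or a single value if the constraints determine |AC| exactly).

|AB| ∈ {18}
|BC| ∈ {38}
|AC| ∈ [20, 56]

|AC| ∈ [20, 56]  (≈ [20.0000, 56.0000])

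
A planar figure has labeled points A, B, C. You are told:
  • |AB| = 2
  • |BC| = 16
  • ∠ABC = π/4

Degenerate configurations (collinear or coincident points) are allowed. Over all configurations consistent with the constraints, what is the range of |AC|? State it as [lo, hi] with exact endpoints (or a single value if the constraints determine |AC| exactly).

|AB| ∈ {2}
|BC| ∈ {16}
|AC| ∈ {2·√(65 - 8·√(2))}

|AC| = 2·√(65 - 8·√(2))  (≈ 14.6542)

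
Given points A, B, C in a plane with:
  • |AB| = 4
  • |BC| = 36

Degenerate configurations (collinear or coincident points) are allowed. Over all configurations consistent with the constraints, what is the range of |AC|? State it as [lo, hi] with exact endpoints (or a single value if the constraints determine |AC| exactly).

|AC| ∈ [32, 40]  (≈ [32.0000, 40.0000])

|AB| ∈ {4}
|BC| ∈ {36}
|AC| ∈ [32, 40]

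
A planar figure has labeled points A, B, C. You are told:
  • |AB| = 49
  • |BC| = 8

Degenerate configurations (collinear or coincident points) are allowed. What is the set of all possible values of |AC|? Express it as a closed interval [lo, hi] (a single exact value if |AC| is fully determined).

|AB| ∈ {49}
|BC| ∈ {8}
|AC| ∈ [41, 57]

|AC| ∈ [41, 57]  (≈ [41.0000, 57.0000])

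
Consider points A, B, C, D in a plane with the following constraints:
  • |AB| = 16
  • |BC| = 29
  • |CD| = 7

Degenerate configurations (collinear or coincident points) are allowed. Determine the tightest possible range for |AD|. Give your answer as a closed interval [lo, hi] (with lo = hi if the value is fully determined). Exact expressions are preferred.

|AB| ∈ {16}
|BC| ∈ {29}
|CD| ∈ {7}
|AC| ∈ [13, 45]
|BD| ∈ [22, 36]
|AD| ∈ [6, 52]

|AD| ∈ [6, 52]  (≈ [6.0000, 52.0000])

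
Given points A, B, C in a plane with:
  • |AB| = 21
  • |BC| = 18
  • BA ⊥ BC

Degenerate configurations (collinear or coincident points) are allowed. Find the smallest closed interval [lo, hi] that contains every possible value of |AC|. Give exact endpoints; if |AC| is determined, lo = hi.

|AB| ∈ {21}
|BC| ∈ {18}
|AC| ∈ {3·√(85)}

|AC| = 3·√(85)  (≈ 27.6586)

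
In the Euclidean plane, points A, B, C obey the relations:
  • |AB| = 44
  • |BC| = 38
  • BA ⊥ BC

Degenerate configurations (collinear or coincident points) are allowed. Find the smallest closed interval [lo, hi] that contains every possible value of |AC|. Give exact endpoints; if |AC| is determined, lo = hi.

|AB| ∈ {44}
|BC| ∈ {38}
|AC| ∈ {26·√(5)}

|AC| = 26·√(5)  (≈ 58.1378)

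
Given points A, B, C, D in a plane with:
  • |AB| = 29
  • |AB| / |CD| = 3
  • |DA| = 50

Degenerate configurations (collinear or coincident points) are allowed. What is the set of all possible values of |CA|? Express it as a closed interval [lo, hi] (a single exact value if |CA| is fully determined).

|AB| ∈ {29}
|AD| ∈ {50}
|CD| ∈ {29/3}
|BD| ∈ [21, 79]
|AC| ∈ [121/3, 179/3]
|BC| ∈ [34/3, 266/3]

|CA| ∈ [121/3, 179/3]  (≈ [40.3333, 59.6667])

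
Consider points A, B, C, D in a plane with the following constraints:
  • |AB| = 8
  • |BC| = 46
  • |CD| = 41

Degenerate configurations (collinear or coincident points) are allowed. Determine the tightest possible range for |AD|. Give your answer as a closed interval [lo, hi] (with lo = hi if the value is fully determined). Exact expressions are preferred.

|AB| ∈ {8}
|BC| ∈ {46}
|CD| ∈ {41}
|AC| ∈ [38, 54]
|BD| ∈ [5, 87]
|AD| ∈ [0, 95]

|AD| ∈ [0, 95]  (≈ [0.0000, 95.0000])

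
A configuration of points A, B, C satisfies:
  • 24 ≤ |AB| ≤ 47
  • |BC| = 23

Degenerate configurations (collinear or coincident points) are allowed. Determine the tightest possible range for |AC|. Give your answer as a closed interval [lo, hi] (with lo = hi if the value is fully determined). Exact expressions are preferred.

|AC| ∈ [1, 70]  (≈ [1.0000, 70.0000])

|AB| ∈ [24, 47]
|BC| ∈ {23}
|AC| ∈ [1, 70]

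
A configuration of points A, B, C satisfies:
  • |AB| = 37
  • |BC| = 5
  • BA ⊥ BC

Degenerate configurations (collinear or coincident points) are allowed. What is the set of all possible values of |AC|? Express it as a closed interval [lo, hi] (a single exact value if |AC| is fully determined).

|AC| = √(1394)  (≈ 37.3363)

|AB| ∈ {37}
|BC| ∈ {5}
|AC| ∈ {√(1394)}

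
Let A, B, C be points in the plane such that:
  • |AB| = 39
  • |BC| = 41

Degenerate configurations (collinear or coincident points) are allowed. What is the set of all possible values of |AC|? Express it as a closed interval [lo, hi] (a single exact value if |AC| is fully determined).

|AC| ∈ [2, 80]  (≈ [2.0000, 80.0000])

|AB| ∈ {39}
|BC| ∈ {41}
|AC| ∈ [2, 80]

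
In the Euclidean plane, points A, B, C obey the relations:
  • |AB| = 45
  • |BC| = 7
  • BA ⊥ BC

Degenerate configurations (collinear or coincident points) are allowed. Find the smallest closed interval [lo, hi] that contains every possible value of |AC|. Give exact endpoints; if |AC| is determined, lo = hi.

|AB| ∈ {45}
|BC| ∈ {7}
|AC| ∈ {√(2074)}

|AC| = √(2074)  (≈ 45.5412)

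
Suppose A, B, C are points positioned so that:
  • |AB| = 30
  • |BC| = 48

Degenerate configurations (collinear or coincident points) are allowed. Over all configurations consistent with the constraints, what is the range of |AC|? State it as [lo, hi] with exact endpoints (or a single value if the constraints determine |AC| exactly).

|AC| ∈ [18, 78]  (≈ [18.0000, 78.0000])

|AB| ∈ {30}
|BC| ∈ {48}
|AC| ∈ [18, 78]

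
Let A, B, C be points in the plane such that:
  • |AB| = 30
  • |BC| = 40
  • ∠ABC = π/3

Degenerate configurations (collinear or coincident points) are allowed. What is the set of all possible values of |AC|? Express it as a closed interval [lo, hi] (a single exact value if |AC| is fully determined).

|AB| ∈ {30}
|BC| ∈ {40}
|AC| ∈ {10·√(13)}

|AC| = 10·√(13)  (≈ 36.0555)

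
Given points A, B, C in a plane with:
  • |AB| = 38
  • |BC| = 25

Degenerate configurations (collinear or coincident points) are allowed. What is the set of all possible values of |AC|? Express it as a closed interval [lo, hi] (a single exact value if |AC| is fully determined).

|AC| ∈ [13, 63]  (≈ [13.0000, 63.0000])

|AB| ∈ {38}
|BC| ∈ {25}
|AC| ∈ [13, 63]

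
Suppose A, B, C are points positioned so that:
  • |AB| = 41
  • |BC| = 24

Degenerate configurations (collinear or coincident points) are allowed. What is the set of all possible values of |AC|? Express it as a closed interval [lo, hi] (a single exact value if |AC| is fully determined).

|AC| ∈ [17, 65]  (≈ [17.0000, 65.0000])

|AB| ∈ {41}
|BC| ∈ {24}
|AC| ∈ [17, 65]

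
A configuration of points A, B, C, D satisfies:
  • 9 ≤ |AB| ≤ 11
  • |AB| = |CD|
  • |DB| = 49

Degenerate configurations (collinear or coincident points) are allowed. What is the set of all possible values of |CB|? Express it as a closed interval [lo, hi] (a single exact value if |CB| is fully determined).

|AB| ∈ [9, 11]
|BD| ∈ {49}
|CD| ∈ [9, 11]
|AD| ∈ [38, 60]
|BC| ∈ [38, 60]
|AC| ∈ [27, 71]

|CB| ∈ [38, 60]  (≈ [38.0000, 60.0000])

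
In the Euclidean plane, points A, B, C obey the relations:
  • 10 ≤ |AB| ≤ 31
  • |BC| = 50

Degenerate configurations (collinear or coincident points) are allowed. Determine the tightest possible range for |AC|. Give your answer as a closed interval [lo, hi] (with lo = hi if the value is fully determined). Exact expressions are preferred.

|AC| ∈ [19, 81]  (≈ [19.0000, 81.0000])

|AB| ∈ [10, 31]
|BC| ∈ {50}
|AC| ∈ [19, 81]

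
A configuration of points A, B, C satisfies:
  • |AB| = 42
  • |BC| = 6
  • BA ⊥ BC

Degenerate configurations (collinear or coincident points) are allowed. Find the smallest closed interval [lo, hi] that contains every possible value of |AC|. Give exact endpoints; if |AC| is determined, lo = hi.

|AB| ∈ {42}
|BC| ∈ {6}
|AC| ∈ {30·√(2)}

|AC| = 30·√(2)  (≈ 42.4264)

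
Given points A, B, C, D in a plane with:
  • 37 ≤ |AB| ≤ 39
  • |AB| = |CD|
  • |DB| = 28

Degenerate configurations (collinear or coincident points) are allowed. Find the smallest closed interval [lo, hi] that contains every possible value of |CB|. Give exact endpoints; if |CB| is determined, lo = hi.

|AB| ∈ [37, 39]
|BD| ∈ {28}
|CD| ∈ [37, 39]
|AD| ∈ [9, 67]
|BC| ∈ [9, 67]
|AC| ∈ [0, 106]

|CB| ∈ [9, 67]  (≈ [9.0000, 67.0000])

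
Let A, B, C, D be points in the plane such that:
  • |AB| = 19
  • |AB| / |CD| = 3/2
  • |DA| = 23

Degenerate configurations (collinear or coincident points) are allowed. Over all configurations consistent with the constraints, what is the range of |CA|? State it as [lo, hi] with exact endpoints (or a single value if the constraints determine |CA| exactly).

|AB| ∈ {19}
|AD| ∈ {23}
|CD| ∈ {38/3}
|BD| ∈ [4, 42]
|AC| ∈ [31/3, 107/3]
|BC| ∈ [0, 164/3]

|CA| ∈ [31/3, 107/3]  (≈ [10.3333, 35.6667])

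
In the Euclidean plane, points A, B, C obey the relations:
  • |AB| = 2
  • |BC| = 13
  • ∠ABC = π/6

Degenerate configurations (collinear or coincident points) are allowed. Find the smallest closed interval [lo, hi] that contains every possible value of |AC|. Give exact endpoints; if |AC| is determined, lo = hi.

|AB| ∈ {2}
|BC| ∈ {13}
|AC| ∈ {√(173 - 26·√(3))}

|AC| = √(173 - 26·√(3))  (≈ 11.3122)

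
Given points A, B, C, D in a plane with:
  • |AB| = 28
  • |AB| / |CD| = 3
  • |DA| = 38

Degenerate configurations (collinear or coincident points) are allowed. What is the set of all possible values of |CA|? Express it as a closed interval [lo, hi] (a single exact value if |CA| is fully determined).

|AB| ∈ {28}
|AD| ∈ {38}
|CD| ∈ {28/3}
|BD| ∈ [10, 66]
|AC| ∈ [86/3, 142/3]
|BC| ∈ [2/3, 226/3]

|CA| ∈ [86/3, 142/3]  (≈ [28.6667, 47.3333])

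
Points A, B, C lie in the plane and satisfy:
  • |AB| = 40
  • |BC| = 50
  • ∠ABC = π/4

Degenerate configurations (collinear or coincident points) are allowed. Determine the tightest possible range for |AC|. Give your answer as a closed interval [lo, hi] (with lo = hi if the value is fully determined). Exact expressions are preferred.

|AB| ∈ {40}
|BC| ∈ {50}
|AC| ∈ {10·√(41 - 20·√(2))}

|AC| = 10·√(41 - 20·√(2))  (≈ 35.6591)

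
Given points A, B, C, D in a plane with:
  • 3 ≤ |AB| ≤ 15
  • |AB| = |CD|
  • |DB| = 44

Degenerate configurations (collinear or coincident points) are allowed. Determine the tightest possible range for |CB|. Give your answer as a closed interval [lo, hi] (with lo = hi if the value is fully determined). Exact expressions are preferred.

|AB| ∈ [3, 15]
|BD| ∈ {44}
|CD| ∈ [3, 15]
|AD| ∈ [29, 59]
|BC| ∈ [29, 59]
|AC| ∈ [14, 74]

|CB| ∈ [29, 59]  (≈ [29.0000, 59.0000])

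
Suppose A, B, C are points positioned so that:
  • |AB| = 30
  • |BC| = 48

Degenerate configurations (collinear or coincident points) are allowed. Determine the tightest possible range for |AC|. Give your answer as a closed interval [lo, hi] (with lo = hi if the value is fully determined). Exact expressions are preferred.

|AB| ∈ {30}
|BC| ∈ {48}
|AC| ∈ [18, 78]

|AC| ∈ [18, 78]  (≈ [18.0000, 78.0000])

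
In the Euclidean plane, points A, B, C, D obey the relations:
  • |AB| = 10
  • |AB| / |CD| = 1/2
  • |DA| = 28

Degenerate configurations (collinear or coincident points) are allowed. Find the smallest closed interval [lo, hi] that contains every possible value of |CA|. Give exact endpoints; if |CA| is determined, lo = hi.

|AB| ∈ {10}
|AD| ∈ {28}
|CD| ∈ {20}
|BD| ∈ [18, 38]
|AC| ∈ [8, 48]
|BC| ∈ [0, 58]

|CA| ∈ [8, 48]  (≈ [8.0000, 48.0000])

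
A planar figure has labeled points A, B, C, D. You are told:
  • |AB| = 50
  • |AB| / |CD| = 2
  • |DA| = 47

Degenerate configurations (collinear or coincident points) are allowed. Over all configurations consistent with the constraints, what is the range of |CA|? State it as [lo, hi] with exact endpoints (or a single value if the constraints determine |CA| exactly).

|CA| ∈ [22, 72]  (≈ [22.0000, 72.0000])

|AB| ∈ {50}
|AD| ∈ {47}
|CD| ∈ {25}
|BD| ∈ [3, 97]
|AC| ∈ [22, 72]
|BC| ∈ [0, 122]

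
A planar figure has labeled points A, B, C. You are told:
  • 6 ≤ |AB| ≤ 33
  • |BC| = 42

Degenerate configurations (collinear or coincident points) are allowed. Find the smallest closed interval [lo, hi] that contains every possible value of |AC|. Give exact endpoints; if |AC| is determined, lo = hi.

|AC| ∈ [9, 75]  (≈ [9.0000, 75.0000])

|AB| ∈ [6, 33]
|BC| ∈ {42}
|AC| ∈ [9, 75]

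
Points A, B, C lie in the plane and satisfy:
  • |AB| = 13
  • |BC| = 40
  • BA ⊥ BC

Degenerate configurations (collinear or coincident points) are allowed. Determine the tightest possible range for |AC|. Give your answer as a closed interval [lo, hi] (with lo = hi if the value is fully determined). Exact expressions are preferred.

|AC| = √(1769)  (≈ 42.0595)

|AB| ∈ {13}
|BC| ∈ {40}
|AC| ∈ {√(1769)}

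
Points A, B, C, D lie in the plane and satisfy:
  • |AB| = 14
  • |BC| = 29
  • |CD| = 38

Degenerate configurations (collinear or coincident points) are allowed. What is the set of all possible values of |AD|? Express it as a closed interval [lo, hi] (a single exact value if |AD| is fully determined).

|AD| ∈ [0, 81]  (≈ [0.0000, 81.0000])

|AB| ∈ {14}
|BC| ∈ {29}
|CD| ∈ {38}
|AC| ∈ [15, 43]
|BD| ∈ [9, 67]
|AD| ∈ [0, 81]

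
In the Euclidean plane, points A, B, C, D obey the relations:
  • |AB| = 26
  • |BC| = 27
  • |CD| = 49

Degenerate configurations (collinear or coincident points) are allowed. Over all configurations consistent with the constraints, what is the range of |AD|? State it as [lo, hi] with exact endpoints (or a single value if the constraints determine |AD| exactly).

|AB| ∈ {26}
|BC| ∈ {27}
|CD| ∈ {49}
|AC| ∈ [1, 53]
|BD| ∈ [22, 76]
|AD| ∈ [0, 102]

|AD| ∈ [0, 102]  (≈ [0.0000, 102.0000])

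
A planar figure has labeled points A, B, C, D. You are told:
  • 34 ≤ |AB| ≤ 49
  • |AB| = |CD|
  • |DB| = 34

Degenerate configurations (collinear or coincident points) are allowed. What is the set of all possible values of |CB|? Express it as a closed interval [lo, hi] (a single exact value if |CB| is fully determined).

|AB| ∈ [34, 49]
|BD| ∈ {34}
|CD| ∈ [34, 49]
|AD| ∈ [0, 83]
|BC| ∈ [0, 83]
|AC| ∈ [0, 132]

|CB| ∈ [0, 83]  (≈ [0.0000, 83.0000])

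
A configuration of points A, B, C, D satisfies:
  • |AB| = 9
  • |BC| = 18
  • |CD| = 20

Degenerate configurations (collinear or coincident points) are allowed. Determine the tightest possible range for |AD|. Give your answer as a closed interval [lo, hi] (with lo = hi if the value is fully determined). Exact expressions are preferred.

|AB| ∈ {9}
|BC| ∈ {18}
|CD| ∈ {20}
|AC| ∈ [9, 27]
|BD| ∈ [2, 38]
|AD| ∈ [0, 47]

|AD| ∈ [0, 47]  (≈ [0.0000, 47.0000])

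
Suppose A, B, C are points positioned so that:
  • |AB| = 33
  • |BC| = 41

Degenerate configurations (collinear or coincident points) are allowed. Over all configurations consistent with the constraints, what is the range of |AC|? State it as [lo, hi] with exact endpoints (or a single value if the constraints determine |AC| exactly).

|AC| ∈ [8, 74]  (≈ [8.0000, 74.0000])

|AB| ∈ {33}
|BC| ∈ {41}
|AC| ∈ [8, 74]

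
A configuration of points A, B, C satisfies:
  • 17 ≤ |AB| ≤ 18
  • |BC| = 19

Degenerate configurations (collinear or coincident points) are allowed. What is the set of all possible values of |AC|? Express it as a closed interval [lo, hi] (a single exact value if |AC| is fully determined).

|AC| ∈ [1, 37]  (≈ [1.0000, 37.0000])

|AB| ∈ [17, 18]
|BC| ∈ {19}
|AC| ∈ [1, 37]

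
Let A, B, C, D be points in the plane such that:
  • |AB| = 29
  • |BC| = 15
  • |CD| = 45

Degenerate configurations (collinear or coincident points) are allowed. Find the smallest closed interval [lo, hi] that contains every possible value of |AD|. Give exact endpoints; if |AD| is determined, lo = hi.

|AB| ∈ {29}
|BC| ∈ {15}
|CD| ∈ {45}
|AC| ∈ [14, 44]
|BD| ∈ [30, 60]
|AD| ∈ [1, 89]

|AD| ∈ [1, 89]  (≈ [1.0000, 89.0000])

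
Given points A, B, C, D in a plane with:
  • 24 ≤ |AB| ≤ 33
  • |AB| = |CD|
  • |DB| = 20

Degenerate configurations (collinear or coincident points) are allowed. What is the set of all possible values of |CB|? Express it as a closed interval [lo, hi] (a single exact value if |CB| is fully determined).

|CB| ∈ [4, 53]  (≈ [4.0000, 53.0000])

|AB| ∈ [24, 33]
|BD| ∈ {20}
|CD| ∈ [24, 33]
|AD| ∈ [4, 53]
|BC| ∈ [4, 53]
|AC| ∈ [0, 86]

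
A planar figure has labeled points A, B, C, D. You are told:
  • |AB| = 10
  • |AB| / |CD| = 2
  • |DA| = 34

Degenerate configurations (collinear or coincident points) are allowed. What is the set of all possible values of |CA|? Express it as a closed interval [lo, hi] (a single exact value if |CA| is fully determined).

|CA| ∈ [29, 39]  (≈ [29.0000, 39.0000])

|AB| ∈ {10}
|AD| ∈ {34}
|CD| ∈ {5}
|BD| ∈ [24, 44]
|AC| ∈ [29, 39]
|BC| ∈ [19, 49]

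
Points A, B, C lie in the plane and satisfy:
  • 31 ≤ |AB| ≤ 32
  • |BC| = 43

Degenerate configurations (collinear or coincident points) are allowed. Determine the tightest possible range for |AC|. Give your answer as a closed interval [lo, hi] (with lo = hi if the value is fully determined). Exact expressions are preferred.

|AB| ∈ [31, 32]
|BC| ∈ {43}
|AC| ∈ [11, 75]

|AC| ∈ [11, 75]  (≈ [11.0000, 75.0000])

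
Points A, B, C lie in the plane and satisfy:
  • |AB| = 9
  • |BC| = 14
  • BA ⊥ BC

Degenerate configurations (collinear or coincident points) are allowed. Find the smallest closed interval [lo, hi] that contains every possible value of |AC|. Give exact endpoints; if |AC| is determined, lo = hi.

|AB| ∈ {9}
|BC| ∈ {14}
|AC| ∈ {√(277)}

|AC| = √(277)  (≈ 16.6433)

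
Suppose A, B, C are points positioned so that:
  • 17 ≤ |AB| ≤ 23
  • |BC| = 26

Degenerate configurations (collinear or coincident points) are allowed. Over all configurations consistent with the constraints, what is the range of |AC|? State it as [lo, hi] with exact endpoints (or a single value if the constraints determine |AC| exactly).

|AC| ∈ [3, 49]  (≈ [3.0000, 49.0000])

|AB| ∈ [17, 23]
|BC| ∈ {26}
|AC| ∈ [3, 49]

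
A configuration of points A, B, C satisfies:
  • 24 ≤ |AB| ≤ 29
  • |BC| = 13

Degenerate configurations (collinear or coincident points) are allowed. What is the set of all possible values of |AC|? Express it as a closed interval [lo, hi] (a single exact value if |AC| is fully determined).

|AB| ∈ [24, 29]
|BC| ∈ {13}
|AC| ∈ [11, 42]

|AC| ∈ [11, 42]  (≈ [11.0000, 42.0000])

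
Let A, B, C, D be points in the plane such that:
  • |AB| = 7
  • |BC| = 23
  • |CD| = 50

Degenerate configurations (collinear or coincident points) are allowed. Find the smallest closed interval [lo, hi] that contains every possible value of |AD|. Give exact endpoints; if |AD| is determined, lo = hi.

|AB| ∈ {7}
|BC| ∈ {23}
|CD| ∈ {50}
|AC| ∈ [16, 30]
|BD| ∈ [27, 73]
|AD| ∈ [20, 80]

|AD| ∈ [20, 80]  (≈ [20.0000, 80.0000])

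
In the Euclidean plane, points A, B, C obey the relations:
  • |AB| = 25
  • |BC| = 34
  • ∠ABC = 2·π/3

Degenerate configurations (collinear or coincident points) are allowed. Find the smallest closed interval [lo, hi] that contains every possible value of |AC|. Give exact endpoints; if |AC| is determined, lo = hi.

|AB| ∈ {25}
|BC| ∈ {34}
|AC| ∈ {√(2631)}

|AC| = √(2631)  (≈ 51.2933)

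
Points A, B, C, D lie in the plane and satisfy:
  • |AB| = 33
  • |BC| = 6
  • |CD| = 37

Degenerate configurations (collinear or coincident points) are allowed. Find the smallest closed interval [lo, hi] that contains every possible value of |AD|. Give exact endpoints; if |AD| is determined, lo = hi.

|AB| ∈ {33}
|BC| ∈ {6}
|CD| ∈ {37}
|AC| ∈ [27, 39]
|BD| ∈ [31, 43]
|AD| ∈ [0, 76]

|AD| ∈ [0, 76]  (≈ [0.0000, 76.0000])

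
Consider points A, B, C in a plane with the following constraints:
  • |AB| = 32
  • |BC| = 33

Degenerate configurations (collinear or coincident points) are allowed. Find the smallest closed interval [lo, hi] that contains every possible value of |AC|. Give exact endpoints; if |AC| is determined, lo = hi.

|AC| ∈ [1, 65]  (≈ [1.0000, 65.0000])

|AB| ∈ {32}
|BC| ∈ {33}
|AC| ∈ [1, 65]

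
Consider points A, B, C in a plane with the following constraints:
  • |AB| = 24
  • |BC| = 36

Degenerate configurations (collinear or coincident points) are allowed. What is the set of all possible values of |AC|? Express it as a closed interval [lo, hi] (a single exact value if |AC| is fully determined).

|AC| ∈ [12, 60]  (≈ [12.0000, 60.0000])

|AB| ∈ {24}
|BC| ∈ {36}
|AC| ∈ [12, 60]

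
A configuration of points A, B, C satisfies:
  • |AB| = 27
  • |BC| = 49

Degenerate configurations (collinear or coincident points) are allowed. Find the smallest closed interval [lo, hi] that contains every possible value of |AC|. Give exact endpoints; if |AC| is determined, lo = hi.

|AB| ∈ {27}
|BC| ∈ {49}
|AC| ∈ [22, 76]

|AC| ∈ [22, 76]  (≈ [22.0000, 76.0000])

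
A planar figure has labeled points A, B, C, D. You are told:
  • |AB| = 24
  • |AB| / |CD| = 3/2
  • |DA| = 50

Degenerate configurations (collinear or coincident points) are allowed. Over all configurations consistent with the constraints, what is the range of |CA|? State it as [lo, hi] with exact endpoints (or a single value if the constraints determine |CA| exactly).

|AB| ∈ {24}
|AD| ∈ {50}
|CD| ∈ {16}
|BD| ∈ [26, 74]
|AC| ∈ [34, 66]
|BC| ∈ [10, 90]

|CA| ∈ [34, 66]  (≈ [34.0000, 66.0000])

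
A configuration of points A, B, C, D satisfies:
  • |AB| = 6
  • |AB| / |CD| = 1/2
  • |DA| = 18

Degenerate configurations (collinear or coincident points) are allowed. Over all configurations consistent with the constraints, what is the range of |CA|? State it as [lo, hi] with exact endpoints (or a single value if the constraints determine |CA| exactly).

|CA| ∈ [6, 30]  (≈ [6.0000, 30.0000])

|AB| ∈ {6}
|AD| ∈ {18}
|CD| ∈ {12}
|BD| ∈ [12, 24]
|AC| ∈ [6, 30]
|BC| ∈ [0, 36]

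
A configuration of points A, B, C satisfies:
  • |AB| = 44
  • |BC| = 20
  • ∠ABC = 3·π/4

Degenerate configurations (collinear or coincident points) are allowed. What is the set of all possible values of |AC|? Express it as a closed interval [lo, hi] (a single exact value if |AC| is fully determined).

|AC| = 4·√(55·√(2) + 146)  (≈ 59.8373)

|AB| ∈ {44}
|BC| ∈ {20}
|AC| ∈ {4·√(55·√(2) + 146)}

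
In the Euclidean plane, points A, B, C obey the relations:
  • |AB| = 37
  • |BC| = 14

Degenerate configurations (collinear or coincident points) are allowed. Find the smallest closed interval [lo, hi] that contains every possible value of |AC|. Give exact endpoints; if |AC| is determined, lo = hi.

|AB| ∈ {37}
|BC| ∈ {14}
|AC| ∈ [23, 51]

|AC| ∈ [23, 51]  (≈ [23.0000, 51.0000])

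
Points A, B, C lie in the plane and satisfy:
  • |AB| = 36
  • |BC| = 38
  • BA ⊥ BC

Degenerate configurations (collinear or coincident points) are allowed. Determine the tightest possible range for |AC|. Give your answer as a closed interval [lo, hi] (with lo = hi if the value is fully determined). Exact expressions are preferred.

|AC| = 2·√(685)  (≈ 52.3450)

|AB| ∈ {36}
|BC| ∈ {38}
|AC| ∈ {2·√(685)}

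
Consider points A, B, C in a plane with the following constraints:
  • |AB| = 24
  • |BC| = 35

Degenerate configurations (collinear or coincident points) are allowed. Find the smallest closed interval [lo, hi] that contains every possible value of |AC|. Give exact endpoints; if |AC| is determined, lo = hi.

|AB| ∈ {24}
|BC| ∈ {35}
|AC| ∈ [11, 59]

|AC| ∈ [11, 59]  (≈ [11.0000, 59.0000])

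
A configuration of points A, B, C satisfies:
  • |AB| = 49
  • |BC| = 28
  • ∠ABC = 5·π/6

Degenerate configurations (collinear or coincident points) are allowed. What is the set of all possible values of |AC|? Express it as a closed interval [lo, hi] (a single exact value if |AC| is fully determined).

|AC| = 7·√(28·√(3) + 65)  (≈ 74.5746)

|AB| ∈ {49}
|BC| ∈ {28}
|AC| ∈ {7·√(28·√(3) + 65)}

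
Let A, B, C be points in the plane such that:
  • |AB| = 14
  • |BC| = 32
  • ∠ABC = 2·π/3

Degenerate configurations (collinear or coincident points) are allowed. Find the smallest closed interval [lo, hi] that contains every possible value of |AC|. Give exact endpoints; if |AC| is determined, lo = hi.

|AC| = 2·√(417)  (≈ 40.8412)

|AB| ∈ {14}
|BC| ∈ {32}
|AC| ∈ {2·√(417)}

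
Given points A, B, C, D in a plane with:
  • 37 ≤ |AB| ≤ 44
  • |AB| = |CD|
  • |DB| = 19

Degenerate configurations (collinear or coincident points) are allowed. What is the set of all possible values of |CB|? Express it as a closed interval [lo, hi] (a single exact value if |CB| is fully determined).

|AB| ∈ [37, 44]
|BD| ∈ {19}
|CD| ∈ [37, 44]
|AD| ∈ [18, 63]
|BC| ∈ [18, 63]
|AC| ∈ [0, 107]

|CB| ∈ [18, 63]  (≈ [18.0000, 63.0000])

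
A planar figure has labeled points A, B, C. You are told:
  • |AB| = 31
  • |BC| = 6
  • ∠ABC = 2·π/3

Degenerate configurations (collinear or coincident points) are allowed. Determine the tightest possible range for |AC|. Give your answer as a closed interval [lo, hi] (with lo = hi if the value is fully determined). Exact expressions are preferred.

|AB| ∈ {31}
|BC| ∈ {6}
|AC| ∈ {13·√(7)}

|AC| = 13·√(7)  (≈ 34.3948)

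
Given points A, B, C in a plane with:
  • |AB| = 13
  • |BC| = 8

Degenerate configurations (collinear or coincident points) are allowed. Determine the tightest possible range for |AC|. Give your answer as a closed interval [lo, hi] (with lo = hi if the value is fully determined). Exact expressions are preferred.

|AB| ∈ {13}
|BC| ∈ {8}
|AC| ∈ [5, 21]

|AC| ∈ [5, 21]  (≈ [5.0000, 21.0000])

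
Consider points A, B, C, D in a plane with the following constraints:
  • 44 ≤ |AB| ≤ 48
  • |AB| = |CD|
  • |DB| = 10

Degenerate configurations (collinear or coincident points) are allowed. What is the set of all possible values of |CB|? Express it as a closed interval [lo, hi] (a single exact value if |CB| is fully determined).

|AB| ∈ [44, 48]
|BD| ∈ {10}
|CD| ∈ [44, 48]
|AD| ∈ [34, 58]
|BC| ∈ [34, 58]
|AC| ∈ [0, 106]

|CB| ∈ [34, 58]  (≈ [34.0000, 58.0000])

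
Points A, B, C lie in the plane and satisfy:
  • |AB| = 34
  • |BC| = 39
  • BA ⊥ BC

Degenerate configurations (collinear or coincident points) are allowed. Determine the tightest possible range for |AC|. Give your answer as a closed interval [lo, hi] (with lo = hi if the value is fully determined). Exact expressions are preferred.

|AC| = √(2677)  (≈ 51.7397)

|AB| ∈ {34}
|BC| ∈ {39}
|AC| ∈ {√(2677)}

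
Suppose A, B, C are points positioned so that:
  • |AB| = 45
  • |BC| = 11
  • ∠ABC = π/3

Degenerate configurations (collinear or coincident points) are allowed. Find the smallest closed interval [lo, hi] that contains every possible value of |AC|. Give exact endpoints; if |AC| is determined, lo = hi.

|AB| ∈ {45}
|BC| ∈ {11}
|AC| ∈ {√(1651)}

|AC| = √(1651)  (≈ 40.6325)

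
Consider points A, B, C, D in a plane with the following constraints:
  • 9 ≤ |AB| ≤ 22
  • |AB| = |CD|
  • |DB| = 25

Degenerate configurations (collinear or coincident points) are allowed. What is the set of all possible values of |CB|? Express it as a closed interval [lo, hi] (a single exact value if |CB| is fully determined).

|AB| ∈ [9, 22]
|BD| ∈ {25}
|CD| ∈ [9, 22]
|AD| ∈ [3, 47]
|BC| ∈ [3, 47]
|AC| ∈ [0, 69]

|CB| ∈ [3, 47]  (≈ [3.0000, 47.0000])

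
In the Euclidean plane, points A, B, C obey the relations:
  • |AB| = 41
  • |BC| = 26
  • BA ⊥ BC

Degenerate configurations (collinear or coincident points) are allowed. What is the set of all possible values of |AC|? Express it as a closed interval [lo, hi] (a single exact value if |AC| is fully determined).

|AB| ∈ {41}
|BC| ∈ {26}
|AC| ∈ {√(2357)}

|AC| = √(2357)  (≈ 48.5489)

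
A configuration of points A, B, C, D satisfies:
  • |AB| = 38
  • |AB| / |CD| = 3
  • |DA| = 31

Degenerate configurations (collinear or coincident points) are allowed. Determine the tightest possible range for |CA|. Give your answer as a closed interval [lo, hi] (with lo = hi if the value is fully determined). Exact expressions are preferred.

|AB| ∈ {38}
|AD| ∈ {31}
|CD| ∈ {38/3}
|BD| ∈ [7, 69]
|AC| ∈ [55/3, 131/3]
|BC| ∈ [0, 245/3]

|CA| ∈ [55/3, 131/3]  (≈ [18.3333, 43.6667])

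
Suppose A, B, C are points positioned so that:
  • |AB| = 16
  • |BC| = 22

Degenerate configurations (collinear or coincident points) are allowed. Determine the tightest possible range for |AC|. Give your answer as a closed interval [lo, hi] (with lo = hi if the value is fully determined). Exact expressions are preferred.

|AC| ∈ [6, 38]  (≈ [6.0000, 38.0000])

|AB| ∈ {16}
|BC| ∈ {22}
|AC| ∈ [6, 38]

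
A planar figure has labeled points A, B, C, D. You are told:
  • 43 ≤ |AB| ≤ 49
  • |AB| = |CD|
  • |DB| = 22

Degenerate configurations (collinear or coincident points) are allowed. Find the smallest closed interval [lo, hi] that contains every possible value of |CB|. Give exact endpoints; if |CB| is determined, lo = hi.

|CB| ∈ [21, 71]  (≈ [21.0000, 71.0000])

|AB| ∈ [43, 49]
|BD| ∈ {22}
|CD| ∈ [43, 49]
|AD| ∈ [21, 71]
|BC| ∈ [21, 71]
|AC| ∈ [0, 120]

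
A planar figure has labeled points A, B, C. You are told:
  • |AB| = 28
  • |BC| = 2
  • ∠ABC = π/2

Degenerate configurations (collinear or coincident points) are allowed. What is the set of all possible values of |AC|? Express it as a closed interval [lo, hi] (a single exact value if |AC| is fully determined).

|AB| ∈ {28}
|BC| ∈ {2}
|AC| ∈ {2·√(197)}

|AC| = 2·√(197)  (≈ 28.0713)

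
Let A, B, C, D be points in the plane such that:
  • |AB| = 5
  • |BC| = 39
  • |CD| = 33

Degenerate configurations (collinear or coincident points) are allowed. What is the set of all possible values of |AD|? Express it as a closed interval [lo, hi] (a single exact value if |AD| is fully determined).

|AB| ∈ {5}
|BC| ∈ {39}
|CD| ∈ {33}
|AC| ∈ [34, 44]
|BD| ∈ [6, 72]
|AD| ∈ [1, 77]

|AD| ∈ [1, 77]  (≈ [1.0000, 77.0000])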